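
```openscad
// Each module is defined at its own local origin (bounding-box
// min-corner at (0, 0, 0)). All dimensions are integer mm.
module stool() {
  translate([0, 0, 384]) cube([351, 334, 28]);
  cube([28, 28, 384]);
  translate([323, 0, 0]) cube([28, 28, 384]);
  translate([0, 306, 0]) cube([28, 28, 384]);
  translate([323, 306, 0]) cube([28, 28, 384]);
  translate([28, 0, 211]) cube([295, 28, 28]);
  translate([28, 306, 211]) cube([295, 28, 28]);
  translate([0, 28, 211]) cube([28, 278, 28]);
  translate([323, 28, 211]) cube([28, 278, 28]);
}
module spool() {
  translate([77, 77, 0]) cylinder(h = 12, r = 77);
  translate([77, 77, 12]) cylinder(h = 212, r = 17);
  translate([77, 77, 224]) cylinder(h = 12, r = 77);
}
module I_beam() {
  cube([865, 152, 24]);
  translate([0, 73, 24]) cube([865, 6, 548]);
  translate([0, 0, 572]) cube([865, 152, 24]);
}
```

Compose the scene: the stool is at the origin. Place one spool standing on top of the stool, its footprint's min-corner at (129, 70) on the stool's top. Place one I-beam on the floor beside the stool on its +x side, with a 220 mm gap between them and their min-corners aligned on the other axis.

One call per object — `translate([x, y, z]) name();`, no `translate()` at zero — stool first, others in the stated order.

stool();
translate([129, 70, 412]) spool();
translate([571, 0, 0]) I_beam();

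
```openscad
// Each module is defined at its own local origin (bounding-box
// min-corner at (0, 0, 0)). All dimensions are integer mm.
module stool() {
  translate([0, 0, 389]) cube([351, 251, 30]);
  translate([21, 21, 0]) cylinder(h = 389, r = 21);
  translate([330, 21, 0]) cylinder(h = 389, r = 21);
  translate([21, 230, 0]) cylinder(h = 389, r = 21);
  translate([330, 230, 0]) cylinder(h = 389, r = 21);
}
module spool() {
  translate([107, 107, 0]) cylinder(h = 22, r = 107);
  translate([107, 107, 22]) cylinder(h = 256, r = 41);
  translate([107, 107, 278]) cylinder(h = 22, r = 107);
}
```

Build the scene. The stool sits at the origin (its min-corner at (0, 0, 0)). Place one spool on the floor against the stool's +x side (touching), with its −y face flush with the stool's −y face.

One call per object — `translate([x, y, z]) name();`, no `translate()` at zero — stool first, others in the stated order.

stool();
translate([351, 0, 0]) spool();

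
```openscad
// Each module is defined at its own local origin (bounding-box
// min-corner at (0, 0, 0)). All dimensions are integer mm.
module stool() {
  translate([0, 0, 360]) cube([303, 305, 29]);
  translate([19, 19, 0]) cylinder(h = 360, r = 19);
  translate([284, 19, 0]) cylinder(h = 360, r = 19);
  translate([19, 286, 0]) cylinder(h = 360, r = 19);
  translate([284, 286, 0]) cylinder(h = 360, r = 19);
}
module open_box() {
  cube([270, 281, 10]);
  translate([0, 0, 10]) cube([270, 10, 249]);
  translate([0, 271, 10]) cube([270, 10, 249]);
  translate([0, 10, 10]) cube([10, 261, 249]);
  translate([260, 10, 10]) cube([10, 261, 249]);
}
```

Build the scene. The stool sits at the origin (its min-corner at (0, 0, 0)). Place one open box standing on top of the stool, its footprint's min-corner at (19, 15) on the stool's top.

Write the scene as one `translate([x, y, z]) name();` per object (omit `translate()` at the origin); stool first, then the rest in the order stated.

stool();
translate([19, 15, 389]) open_box();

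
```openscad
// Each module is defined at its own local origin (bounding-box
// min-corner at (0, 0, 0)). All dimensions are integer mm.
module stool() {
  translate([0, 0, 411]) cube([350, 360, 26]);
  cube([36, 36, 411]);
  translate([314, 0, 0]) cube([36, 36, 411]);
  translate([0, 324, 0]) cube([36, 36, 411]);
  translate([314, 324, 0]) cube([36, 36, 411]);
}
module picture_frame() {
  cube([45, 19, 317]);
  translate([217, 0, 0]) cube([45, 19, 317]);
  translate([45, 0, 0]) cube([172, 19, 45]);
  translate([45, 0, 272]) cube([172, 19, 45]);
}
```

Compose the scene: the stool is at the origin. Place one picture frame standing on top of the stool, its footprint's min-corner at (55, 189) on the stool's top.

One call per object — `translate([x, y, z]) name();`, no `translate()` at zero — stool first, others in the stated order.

stool();
translate([55, 189, 437]) picture_frame();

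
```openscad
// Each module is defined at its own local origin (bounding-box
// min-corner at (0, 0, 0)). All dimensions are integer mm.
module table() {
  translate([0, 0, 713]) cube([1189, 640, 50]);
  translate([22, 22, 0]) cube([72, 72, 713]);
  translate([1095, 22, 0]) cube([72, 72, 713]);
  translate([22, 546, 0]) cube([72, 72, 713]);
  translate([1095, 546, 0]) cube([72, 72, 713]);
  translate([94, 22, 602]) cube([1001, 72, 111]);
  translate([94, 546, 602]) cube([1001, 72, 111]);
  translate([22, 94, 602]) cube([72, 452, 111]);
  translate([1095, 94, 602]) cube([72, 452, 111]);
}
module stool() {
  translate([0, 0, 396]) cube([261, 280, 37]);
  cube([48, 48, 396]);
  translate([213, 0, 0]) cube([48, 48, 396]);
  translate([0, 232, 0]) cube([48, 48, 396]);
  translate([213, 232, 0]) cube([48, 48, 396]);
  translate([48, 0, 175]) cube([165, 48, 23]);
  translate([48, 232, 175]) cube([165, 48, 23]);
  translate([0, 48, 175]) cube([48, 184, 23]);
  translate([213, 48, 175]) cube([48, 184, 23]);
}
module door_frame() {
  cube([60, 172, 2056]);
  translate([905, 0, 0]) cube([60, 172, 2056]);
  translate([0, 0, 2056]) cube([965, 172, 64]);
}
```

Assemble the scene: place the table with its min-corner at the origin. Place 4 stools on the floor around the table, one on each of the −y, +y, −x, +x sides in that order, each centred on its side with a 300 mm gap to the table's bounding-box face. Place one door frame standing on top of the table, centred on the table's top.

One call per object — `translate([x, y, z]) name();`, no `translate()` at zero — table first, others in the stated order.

table();
translate([464, -580, 0]) stool();
translate([464, 940, 0]) stool();
translate([-561, 180, 0]) stool();
translate([1489, 180, 0]) stool();
translate([112, 234, 763]) door_frame();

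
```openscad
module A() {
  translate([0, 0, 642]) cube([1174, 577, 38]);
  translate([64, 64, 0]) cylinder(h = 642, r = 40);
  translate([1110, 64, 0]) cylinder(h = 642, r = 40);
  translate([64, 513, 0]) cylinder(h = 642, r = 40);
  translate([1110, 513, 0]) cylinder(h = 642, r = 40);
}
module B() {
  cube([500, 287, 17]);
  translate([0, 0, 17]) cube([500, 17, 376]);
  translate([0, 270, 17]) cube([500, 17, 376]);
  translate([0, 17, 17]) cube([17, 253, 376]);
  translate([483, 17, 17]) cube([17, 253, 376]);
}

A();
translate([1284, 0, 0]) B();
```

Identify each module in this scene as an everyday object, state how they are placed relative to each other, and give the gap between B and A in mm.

The open box's nearest face is 110 mm from the table's +x face.

A is a table. B is an open box. The open box is on the floor beside the table on its +x side. The gap between the open box and the table is 110 mm.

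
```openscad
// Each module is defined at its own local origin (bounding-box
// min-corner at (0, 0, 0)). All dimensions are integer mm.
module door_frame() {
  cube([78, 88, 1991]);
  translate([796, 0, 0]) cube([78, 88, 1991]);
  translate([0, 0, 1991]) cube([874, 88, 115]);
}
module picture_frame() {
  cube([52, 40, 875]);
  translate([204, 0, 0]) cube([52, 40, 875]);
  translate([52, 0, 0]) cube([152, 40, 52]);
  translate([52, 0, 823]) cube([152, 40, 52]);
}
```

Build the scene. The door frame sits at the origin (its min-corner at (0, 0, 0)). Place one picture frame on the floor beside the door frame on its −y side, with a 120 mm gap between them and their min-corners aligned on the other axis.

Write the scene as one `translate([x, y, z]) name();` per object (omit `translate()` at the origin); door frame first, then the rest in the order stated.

door_frame();
translate([0, -160, 0]) picture_frame();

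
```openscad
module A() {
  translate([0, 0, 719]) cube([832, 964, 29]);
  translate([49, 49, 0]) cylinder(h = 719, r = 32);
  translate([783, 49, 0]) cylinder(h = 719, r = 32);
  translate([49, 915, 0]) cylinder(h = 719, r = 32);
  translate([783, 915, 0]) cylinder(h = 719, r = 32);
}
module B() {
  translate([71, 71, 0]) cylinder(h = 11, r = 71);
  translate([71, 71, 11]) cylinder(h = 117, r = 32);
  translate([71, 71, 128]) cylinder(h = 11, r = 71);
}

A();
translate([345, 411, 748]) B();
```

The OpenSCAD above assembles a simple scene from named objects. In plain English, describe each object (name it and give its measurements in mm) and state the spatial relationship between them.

A is a rectangular dining table. The top is 832×964×29 mm with its upper surface at z = 748 mm. It stands on four round legs of 64 mm diameter, each leg's bounding box inset 17 mm from the nearest pair of top edges, running from the floor to the underside of the top.

B is a spool: two coaxial disc flanges of radius 71 mm and thickness 11 mm, joined by a core cylinder of radius 32 mm and height 117 mm. The lower flange rests on z = 0 and the three cylinders share a vertical axis.

The spool is on top of the table, centred.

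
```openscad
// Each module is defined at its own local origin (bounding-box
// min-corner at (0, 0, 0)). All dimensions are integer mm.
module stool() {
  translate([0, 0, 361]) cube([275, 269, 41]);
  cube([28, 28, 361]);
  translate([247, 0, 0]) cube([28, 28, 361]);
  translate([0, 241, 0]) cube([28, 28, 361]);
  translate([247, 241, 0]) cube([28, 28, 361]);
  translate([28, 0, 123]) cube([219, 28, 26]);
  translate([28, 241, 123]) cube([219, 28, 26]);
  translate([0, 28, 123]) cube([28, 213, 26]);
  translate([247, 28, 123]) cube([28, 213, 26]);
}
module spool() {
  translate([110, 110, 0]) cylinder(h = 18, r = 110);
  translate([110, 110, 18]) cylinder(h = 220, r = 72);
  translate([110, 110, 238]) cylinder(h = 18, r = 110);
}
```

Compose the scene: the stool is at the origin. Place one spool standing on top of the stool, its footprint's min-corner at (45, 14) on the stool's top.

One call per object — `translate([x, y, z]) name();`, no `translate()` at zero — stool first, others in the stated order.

stool();
translate([45, 14, 402]) spool();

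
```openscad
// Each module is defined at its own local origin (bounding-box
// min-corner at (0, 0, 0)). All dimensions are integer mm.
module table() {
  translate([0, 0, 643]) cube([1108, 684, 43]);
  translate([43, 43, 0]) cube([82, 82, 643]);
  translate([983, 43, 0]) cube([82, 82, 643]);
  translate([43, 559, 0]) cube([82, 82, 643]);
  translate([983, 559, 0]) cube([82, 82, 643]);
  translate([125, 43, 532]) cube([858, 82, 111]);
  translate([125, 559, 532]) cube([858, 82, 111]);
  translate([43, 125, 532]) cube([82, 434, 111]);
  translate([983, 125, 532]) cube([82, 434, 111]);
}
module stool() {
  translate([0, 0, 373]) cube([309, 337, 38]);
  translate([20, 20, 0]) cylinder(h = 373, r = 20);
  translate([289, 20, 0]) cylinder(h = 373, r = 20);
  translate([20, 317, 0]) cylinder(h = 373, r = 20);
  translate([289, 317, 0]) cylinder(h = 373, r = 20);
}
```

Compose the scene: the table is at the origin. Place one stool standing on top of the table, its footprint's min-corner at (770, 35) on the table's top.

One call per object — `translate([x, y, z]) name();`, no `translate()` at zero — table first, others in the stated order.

table();
translate([770, 35, 686]) stool();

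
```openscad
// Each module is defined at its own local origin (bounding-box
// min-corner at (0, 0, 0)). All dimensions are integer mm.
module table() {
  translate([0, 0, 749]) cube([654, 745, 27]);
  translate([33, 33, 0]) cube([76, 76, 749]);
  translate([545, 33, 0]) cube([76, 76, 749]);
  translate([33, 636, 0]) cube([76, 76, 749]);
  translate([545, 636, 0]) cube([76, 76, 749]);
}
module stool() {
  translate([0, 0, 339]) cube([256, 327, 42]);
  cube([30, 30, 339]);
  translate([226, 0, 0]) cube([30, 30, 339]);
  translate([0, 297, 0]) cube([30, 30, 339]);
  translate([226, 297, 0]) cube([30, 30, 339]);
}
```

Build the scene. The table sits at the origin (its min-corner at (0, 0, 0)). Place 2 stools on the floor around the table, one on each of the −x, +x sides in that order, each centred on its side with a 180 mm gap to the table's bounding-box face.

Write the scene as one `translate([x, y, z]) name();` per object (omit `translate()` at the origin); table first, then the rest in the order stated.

table();
translate([-436, 209, 0]) stool();
translate([834, 209, 0]) stool();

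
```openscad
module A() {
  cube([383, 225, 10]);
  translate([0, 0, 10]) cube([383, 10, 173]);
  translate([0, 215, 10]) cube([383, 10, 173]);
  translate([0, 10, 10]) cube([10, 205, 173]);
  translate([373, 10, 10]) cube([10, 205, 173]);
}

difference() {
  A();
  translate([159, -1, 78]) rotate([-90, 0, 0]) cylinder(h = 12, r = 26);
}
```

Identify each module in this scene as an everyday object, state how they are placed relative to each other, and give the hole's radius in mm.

A is an open box. The open box has a circular hole through its front wall. The hole's radius is 26 mm.

The subtracted cylinder has r = 26 mm.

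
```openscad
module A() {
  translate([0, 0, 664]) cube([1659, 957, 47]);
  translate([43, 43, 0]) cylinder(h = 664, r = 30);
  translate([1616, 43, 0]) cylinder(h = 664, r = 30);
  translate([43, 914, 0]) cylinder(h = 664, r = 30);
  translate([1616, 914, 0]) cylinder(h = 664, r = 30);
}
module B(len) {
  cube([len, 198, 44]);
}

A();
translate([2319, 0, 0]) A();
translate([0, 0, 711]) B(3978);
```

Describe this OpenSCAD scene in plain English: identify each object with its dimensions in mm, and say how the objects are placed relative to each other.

A is a table with a 1659×957 mm rectangular top, 47 mm thick, top surface at z = 711 mm, supported by four round legs of 60 mm diameter, each leg's bounding box inset 13 mm from the nearest pair of top edges, running from the floor.

B is a rectangular beam 3978 mm long (x), 198 mm deep (y), 44 mm thick (z).

The beam spans the tops of two tables placed 660 mm apart, resting at z = 711 mm.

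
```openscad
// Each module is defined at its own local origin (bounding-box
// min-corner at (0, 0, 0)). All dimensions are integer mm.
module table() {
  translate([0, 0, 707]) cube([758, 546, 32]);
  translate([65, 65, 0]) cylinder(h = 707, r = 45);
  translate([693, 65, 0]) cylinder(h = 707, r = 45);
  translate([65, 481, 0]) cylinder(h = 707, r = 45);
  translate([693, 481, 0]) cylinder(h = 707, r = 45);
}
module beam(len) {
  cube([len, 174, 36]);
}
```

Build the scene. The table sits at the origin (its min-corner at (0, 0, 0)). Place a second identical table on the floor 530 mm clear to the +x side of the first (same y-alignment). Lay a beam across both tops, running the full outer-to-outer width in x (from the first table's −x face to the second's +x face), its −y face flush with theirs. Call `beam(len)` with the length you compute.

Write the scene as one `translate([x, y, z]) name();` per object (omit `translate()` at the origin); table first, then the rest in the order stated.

table();
translate([1288, 0, 0]) table();
translate([0, 0, 739]) beam(2046);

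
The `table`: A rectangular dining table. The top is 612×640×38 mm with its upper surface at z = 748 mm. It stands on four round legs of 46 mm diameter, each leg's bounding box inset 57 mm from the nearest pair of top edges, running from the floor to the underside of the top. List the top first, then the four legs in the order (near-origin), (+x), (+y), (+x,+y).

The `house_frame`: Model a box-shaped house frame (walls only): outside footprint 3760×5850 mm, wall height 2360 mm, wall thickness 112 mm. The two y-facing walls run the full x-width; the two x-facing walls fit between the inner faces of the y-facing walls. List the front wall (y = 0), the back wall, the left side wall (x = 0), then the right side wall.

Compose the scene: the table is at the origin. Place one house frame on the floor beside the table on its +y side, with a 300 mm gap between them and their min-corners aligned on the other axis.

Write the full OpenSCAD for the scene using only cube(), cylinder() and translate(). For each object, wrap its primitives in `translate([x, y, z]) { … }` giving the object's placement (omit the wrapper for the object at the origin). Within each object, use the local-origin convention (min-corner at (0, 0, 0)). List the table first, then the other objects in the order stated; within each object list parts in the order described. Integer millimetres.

translate([0, 0, 710]) cube([612, 640, 38]);
translate([80, 80, 0]) cylinder(h = 710, r = 23);
translate([532, 80, 0]) cylinder(h = 710, r = 23);
translate([80, 560, 0]) cylinder(h = 710, r = 23);
translate([532, 560, 0]) cylinder(h = 710, r = 23);
translate([0, 940, 0]) {
  cube([3760, 112, 2360]);
  translate([0, 5738, 0]) cube([3760, 112, 2360]);
  translate([0, 112, 0]) cube([112, 5626, 2360]);
  translate([3648, 112, 0]) cube([112, 5626, 2360]);
}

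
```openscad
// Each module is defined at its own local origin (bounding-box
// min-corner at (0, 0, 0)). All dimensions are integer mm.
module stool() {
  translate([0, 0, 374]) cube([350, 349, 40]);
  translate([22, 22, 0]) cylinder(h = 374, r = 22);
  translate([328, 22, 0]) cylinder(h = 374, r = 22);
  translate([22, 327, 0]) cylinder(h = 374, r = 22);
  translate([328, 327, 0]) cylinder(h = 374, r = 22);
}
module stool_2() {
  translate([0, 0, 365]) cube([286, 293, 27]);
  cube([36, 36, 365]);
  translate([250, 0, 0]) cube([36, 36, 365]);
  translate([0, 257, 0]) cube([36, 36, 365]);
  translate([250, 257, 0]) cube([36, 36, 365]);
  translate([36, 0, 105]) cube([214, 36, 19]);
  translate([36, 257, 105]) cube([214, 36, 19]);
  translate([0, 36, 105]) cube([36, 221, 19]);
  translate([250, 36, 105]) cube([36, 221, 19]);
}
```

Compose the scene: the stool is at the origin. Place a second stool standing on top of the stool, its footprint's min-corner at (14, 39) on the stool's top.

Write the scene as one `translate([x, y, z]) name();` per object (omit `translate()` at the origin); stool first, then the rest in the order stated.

stool();
translate([14, 39, 414]) stool_2();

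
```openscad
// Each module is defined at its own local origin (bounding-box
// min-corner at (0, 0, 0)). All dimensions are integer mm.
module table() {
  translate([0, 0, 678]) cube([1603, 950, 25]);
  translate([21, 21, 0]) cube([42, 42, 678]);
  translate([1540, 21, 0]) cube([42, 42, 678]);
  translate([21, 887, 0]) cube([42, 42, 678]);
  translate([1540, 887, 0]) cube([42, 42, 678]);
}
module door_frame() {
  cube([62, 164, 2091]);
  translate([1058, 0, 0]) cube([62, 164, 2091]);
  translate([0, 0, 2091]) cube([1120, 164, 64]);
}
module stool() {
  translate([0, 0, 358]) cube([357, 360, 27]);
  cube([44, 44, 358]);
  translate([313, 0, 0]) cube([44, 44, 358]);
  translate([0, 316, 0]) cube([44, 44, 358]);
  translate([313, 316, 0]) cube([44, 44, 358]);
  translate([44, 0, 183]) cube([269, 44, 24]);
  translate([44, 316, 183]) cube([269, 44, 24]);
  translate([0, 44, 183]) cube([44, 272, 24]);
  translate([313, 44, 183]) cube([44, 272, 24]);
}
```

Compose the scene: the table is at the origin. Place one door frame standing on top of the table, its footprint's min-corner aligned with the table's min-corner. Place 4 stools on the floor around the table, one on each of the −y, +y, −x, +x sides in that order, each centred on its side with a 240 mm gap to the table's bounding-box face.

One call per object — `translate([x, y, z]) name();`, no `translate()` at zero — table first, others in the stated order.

table();
translate([0, 0, 703]) door_frame();
translate([623, -600, 0]) stool();
translate([623, 1190, 0]) stool();
translate([-597, 295, 0]) stool();
translate([1843, 295, 0]) stool();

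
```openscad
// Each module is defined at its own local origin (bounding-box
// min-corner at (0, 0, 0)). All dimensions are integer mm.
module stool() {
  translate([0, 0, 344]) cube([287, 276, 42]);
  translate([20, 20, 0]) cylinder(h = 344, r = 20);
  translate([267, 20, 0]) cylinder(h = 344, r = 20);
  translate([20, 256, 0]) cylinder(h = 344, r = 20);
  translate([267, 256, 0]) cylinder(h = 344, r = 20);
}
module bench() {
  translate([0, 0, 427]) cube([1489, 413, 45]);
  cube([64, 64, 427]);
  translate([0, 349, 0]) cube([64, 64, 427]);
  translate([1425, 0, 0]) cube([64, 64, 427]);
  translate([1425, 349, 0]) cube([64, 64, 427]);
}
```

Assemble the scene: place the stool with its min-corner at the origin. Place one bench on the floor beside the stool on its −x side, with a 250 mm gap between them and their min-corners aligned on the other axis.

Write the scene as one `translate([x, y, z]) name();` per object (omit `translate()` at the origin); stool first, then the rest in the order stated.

stool();
translate([-1739, 0, 0]) bench();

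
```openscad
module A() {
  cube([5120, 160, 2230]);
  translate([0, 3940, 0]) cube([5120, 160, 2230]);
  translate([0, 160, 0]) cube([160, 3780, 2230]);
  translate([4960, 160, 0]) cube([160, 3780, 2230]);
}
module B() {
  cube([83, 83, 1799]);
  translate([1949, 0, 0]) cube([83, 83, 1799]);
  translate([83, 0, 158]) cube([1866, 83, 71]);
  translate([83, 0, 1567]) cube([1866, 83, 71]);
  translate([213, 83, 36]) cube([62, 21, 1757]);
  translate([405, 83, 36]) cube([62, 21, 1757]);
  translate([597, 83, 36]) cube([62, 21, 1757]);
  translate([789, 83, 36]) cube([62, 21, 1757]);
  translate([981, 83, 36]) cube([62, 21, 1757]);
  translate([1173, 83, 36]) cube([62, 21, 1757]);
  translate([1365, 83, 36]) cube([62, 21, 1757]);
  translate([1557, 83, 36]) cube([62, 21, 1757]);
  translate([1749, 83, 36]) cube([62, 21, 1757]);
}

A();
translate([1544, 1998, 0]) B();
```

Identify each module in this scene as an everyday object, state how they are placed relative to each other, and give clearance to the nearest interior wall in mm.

A is a house frame. B is a fence section. The fence section sits inside the house frame, centred. The clearance to the nearest interior wall is 1384 mm.

Clearances: x = 1384, y = 1838; minimum 1384 mm.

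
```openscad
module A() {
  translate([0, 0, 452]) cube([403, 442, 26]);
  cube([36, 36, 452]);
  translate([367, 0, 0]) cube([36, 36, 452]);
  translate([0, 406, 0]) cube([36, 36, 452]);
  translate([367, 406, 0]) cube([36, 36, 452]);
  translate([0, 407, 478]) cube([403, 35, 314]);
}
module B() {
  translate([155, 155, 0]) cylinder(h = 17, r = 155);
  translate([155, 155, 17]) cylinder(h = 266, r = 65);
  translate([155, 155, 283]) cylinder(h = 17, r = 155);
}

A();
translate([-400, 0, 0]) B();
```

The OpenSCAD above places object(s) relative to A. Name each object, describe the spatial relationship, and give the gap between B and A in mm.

A is a chair. B is a spool. The spool is on the floor beside the chair on its −x side. The gap between the spool and the chair is 90 mm.

The spool's nearest face is 90 mm from the chair's −x face.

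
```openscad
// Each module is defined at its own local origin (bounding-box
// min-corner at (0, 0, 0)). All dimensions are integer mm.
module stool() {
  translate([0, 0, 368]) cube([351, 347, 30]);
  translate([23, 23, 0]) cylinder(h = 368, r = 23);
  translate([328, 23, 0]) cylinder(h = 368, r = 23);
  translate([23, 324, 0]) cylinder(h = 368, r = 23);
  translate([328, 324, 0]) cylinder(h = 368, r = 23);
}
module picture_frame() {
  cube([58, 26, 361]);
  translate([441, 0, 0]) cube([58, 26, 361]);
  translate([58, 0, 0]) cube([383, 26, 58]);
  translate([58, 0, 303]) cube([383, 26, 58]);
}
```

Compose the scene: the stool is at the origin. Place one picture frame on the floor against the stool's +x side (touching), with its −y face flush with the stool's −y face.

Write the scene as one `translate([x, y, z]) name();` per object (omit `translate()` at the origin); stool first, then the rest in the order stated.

stool();
translate([351, 0, 0]) picture_frame();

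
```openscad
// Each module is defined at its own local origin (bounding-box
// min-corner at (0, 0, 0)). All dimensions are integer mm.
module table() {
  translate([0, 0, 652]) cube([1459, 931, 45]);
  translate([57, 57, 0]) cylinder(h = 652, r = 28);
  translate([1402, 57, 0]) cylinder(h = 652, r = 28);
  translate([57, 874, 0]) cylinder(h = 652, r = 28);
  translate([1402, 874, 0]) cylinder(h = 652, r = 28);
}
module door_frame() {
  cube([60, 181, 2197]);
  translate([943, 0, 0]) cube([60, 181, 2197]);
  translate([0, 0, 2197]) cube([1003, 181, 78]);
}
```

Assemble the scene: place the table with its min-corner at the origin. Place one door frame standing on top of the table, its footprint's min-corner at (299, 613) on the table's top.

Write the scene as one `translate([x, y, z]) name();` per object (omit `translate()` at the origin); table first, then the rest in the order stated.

table();
translate([299, 613, 697]) door_frame();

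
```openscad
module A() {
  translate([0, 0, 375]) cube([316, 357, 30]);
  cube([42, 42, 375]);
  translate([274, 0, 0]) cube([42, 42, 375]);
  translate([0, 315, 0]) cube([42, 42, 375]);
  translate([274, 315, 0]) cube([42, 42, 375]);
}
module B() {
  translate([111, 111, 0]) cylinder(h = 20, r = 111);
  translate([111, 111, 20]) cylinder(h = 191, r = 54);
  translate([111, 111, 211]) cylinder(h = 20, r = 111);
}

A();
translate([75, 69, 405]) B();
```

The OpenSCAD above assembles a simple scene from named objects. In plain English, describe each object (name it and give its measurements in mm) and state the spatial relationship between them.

A is a four-legged stool. The seat is 316×357 mm, 30 mm thick, top at z = 405 mm. It stands on four square legs, each 42×42 mm in cross-section, from z = 0 to the seat underside, each flush with a corner of the seat.

B is a spool: two coaxial disc flanges of radius 111 mm and thickness 20 mm, joined by a core cylinder of radius 54 mm and height 191 mm. The lower flange rests on z = 0 and the three cylinders share a vertical axis.

The spool is on top of the stool.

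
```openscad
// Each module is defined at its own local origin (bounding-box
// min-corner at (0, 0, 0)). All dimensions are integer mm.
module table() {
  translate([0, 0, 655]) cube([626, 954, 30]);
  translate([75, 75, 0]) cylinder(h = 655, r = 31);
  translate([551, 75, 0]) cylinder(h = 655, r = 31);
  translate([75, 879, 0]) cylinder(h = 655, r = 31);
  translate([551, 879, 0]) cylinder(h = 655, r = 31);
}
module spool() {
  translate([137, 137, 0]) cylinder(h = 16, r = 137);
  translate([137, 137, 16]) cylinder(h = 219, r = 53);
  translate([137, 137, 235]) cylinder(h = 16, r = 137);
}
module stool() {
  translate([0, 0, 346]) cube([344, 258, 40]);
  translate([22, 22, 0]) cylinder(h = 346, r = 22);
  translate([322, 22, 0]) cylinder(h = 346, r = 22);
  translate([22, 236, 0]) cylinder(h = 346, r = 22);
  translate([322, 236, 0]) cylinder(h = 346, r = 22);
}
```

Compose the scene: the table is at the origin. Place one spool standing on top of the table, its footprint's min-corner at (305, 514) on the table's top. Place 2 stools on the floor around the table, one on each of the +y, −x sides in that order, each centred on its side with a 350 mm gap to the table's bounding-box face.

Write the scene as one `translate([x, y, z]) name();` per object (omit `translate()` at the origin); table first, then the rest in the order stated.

table();
translate([305, 514, 685]) spool();
translate([141, 1304, 0]) stool();
translate([-694, 348, 0]) stool();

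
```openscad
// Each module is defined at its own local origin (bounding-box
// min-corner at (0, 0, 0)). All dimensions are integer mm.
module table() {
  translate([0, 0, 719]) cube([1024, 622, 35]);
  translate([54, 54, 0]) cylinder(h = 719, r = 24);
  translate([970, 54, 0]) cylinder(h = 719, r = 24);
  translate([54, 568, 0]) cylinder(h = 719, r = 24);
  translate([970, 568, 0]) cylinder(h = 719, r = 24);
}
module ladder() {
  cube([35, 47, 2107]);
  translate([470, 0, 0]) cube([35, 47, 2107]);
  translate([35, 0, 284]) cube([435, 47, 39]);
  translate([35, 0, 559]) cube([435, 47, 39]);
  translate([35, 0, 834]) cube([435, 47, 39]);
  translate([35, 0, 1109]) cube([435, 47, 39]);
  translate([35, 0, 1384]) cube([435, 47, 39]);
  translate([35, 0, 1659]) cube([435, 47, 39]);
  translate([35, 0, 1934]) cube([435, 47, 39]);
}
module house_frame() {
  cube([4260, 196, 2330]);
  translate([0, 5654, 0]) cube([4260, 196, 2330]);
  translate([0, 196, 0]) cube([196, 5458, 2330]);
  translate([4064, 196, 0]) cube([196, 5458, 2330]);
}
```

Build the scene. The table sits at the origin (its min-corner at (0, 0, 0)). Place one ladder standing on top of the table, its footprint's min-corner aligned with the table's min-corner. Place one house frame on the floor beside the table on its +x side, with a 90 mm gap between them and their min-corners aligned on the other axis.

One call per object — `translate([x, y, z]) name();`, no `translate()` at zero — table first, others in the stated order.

table();
translate([0, 0, 754]) ladder();
translate([1114, 0, 0]) house_frame();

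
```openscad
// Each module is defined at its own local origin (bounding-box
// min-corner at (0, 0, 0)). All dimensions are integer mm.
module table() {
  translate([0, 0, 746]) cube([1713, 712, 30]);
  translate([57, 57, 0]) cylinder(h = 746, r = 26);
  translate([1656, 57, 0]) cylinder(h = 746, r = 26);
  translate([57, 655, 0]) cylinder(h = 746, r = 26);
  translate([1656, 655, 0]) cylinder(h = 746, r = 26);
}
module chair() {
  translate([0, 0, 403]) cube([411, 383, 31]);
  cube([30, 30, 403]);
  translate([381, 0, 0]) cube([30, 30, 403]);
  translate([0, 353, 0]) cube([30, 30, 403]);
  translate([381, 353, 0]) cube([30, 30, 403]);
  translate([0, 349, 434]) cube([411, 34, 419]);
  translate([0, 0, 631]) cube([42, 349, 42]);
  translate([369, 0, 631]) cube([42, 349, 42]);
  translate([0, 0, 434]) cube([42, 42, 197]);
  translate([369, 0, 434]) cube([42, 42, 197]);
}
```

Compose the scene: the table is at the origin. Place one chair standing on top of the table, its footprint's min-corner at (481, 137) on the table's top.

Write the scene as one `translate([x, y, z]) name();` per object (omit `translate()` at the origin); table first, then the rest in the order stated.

table();
translate([481, 137, 776]) chair();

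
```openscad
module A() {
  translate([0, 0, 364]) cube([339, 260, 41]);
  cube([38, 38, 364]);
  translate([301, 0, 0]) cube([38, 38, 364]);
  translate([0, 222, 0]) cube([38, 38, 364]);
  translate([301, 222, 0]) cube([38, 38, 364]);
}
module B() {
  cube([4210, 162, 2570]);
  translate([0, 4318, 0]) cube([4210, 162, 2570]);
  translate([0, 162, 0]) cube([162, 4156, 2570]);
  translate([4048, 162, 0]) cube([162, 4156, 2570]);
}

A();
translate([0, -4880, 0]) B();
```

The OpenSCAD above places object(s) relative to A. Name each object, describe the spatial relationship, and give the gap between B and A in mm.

A is a stool. B is a house frame. The house frame is on the floor beside the stool on its −y side. The gap between the house frame and the stool is 400 mm.

The house frame's nearest face is 400 mm from the stool's −y face.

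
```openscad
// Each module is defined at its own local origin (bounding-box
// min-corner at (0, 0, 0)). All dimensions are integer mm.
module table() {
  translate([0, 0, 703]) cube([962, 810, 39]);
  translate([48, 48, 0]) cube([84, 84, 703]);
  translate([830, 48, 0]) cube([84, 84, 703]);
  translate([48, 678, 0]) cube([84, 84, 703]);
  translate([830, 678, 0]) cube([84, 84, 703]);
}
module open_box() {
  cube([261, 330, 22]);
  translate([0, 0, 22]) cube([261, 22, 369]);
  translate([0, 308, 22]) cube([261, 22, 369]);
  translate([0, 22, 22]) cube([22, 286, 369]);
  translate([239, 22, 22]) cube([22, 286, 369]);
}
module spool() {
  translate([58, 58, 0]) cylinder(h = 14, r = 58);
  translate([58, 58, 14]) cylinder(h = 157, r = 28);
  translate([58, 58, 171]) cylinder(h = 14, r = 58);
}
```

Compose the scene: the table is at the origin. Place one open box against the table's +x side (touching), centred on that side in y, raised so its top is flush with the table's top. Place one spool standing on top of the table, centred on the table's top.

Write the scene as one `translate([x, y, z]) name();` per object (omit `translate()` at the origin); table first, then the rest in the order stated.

table();
translate([962, 240, 351]) open_box();
translate([423, 347, 742]) spool();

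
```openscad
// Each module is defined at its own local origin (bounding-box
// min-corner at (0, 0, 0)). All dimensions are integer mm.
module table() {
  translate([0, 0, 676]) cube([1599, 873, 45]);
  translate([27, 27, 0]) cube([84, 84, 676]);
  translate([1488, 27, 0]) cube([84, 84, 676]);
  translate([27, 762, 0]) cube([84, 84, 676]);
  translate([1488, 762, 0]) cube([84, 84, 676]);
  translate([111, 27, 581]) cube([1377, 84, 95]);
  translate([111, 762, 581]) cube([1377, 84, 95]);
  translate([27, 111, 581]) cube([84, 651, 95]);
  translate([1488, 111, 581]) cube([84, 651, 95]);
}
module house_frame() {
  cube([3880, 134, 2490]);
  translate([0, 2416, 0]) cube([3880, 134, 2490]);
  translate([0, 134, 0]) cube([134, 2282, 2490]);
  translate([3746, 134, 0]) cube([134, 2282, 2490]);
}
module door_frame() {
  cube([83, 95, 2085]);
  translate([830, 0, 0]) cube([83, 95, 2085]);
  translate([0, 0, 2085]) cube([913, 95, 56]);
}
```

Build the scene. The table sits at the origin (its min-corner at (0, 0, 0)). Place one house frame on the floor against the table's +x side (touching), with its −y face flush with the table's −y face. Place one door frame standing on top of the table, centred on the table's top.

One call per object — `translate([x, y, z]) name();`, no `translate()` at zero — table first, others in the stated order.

table();
translate([1599, 0, 0]) house_frame();
translate([343, 389, 721]) door_frame();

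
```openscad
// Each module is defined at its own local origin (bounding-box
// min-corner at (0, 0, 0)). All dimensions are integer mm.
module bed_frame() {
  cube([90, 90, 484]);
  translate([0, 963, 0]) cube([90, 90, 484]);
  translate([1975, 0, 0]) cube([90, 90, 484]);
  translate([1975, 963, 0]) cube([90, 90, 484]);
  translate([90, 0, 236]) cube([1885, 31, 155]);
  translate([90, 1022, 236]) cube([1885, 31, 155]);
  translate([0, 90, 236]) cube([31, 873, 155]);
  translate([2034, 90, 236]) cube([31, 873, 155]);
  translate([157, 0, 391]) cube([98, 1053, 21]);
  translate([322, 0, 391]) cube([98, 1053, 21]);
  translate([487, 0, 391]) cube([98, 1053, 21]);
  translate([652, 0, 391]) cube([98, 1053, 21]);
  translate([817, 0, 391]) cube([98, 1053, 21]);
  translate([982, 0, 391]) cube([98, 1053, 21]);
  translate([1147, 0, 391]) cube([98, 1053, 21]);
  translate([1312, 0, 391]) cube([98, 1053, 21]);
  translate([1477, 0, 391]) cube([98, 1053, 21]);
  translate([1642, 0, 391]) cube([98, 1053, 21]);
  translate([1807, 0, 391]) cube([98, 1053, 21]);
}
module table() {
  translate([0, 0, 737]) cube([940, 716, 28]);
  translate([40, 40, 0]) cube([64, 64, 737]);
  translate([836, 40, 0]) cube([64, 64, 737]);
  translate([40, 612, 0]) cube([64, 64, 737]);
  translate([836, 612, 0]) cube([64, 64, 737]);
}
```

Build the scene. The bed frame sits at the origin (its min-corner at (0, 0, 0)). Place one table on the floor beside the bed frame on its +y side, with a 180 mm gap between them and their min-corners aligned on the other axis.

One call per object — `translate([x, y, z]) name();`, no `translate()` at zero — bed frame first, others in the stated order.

bed_frame();
translate([0, 1233, 0]) table();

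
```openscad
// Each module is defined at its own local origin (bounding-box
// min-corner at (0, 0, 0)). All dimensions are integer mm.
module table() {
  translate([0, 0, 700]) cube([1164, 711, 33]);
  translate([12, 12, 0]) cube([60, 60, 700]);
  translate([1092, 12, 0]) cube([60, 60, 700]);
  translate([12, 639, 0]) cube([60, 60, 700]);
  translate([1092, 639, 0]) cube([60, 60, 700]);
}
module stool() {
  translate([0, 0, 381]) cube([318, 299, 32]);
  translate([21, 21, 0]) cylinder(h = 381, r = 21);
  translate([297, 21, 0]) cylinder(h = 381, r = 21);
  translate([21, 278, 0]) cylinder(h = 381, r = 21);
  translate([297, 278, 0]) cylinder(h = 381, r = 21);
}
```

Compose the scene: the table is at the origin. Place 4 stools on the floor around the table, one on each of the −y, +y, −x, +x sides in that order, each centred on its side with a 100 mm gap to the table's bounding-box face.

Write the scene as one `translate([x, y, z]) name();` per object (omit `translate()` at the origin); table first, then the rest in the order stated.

table();
translate([423, -399, 0]) stool();
translate([423, 811, 0]) stool();
translate([-418, 206, 0]) stool();
translate([1264, 206, 0]) stool();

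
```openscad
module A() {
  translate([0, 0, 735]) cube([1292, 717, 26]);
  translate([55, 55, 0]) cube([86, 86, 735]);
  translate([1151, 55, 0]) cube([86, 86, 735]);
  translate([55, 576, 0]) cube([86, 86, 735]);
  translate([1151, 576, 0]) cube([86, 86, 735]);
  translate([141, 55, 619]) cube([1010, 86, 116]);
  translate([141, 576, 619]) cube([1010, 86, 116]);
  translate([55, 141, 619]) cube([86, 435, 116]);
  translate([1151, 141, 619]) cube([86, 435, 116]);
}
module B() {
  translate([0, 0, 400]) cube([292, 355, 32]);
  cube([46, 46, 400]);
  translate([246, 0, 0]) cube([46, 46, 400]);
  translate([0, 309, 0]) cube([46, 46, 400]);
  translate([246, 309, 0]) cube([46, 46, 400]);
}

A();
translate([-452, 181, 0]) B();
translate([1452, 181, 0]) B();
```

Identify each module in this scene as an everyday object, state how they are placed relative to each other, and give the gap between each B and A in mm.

Each stool's nearest face is 160 mm from the table's bounding box.

A is a table. B is a stool. Two stools sit around the table at the −x, +x sides. The gap between each stool and the table is 160 mm.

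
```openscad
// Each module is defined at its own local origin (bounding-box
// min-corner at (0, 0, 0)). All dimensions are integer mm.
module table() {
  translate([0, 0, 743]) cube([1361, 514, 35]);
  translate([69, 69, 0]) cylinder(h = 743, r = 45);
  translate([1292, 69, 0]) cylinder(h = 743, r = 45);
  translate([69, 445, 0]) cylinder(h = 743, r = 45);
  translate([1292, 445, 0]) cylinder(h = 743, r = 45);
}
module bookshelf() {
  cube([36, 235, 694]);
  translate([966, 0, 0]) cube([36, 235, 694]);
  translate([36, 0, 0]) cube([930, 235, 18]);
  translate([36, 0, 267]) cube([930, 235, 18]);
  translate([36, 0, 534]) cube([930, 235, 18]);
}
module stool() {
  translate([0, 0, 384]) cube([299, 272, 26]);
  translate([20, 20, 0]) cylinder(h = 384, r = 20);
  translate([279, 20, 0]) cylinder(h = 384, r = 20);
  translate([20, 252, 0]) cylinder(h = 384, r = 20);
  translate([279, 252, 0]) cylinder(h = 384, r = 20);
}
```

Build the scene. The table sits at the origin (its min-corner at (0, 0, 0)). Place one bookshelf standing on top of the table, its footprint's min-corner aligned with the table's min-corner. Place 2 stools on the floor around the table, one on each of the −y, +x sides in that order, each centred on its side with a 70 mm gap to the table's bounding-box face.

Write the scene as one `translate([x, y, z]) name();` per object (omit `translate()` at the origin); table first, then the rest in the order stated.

table();
translate([0, 0, 778]) bookshelf();
translate([531, -342, 0]) stool();
translate([1431, 121, 0]) stool();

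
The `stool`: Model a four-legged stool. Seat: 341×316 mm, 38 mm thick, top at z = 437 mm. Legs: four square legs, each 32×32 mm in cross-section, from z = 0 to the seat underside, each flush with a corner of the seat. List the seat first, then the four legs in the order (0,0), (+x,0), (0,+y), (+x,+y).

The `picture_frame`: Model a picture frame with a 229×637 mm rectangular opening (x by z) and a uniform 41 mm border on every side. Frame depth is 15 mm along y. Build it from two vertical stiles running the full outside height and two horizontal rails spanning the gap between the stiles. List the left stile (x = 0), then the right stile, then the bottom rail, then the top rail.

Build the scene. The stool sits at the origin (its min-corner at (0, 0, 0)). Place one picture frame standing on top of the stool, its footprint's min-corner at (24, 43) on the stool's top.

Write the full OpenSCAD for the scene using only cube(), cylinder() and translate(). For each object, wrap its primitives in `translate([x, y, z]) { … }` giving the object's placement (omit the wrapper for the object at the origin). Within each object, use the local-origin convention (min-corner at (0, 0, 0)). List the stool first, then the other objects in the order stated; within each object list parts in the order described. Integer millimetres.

translate([0, 0, 399]) cube([341, 316, 38]);
cube([32, 32, 399]);
translate([309, 0, 0]) cube([32, 32, 399]);
translate([0, 284, 0]) cube([32, 32, 399]);
translate([309, 284, 0]) cube([32, 32, 399]);
translate([24, 43, 437]) {
  cube([41, 15, 719]);
  translate([270, 0, 0]) cube([41, 15, 719]);
  translate([41, 0, 0]) cube([229, 15, 41]);
  translate([41, 0, 678]) cube([229, 15, 41]);
}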